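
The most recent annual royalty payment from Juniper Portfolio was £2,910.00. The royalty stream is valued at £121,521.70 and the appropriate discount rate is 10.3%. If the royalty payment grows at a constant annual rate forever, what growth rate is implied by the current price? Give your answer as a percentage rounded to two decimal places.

P = D₀(1+g)/(r−g) ⇒ P(r−g) = D₀(1+g) ⇒ g(P+D₀) = P·r − D₀
g = (P·r − D₀)/(P + D₀) = (£121,521.70×0.103 − £2,910.00) / (£121,521.70 + £2,910.00) = 0.077205

7.72%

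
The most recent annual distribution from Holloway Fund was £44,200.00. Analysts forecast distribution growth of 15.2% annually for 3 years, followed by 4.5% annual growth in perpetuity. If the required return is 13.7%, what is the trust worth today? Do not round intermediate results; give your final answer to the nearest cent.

D_1 = 50918.40000
D_2 = 58657.99680
D_3 = 67574.01231
Terminal value at year 3: TV = D_3×(1+g_2)/(r−g_2) = 70614.84287/0.092 = 767552.63987
P_0 = D_1/(1+r)^1 + D_2/(1+r)^2 + D_3/(1+r)^3 + TV/(1+r)^3
    = 44783.11346 + 45373.91970 + 45972.52023 + 522187.86561 = 658317.41900

£658317.42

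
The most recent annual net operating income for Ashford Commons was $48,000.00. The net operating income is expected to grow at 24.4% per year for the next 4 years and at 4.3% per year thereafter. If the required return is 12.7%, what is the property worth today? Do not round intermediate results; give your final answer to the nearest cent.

D_1 = 59712.00000
D_2 = 74281.72800
D_3 = 92406.46963
D_4 = 114953.64822
Terminal value at year 4: TV = D_4×(1+g_2)/(r−g_2) = 119896.65510/0.084 = 1427341.13209
P_0 = D_1/(1+r)^1 + D_2/(1+r)^2 + D_3/(1+r)^3 + D_4/(1+r)^4 + TV/(1+r)^4
    = 52983.14108 + 58483.60915 + 64555.11072 + 71256.92789 + 884773.52128 = 1132052.31011

$1132052.31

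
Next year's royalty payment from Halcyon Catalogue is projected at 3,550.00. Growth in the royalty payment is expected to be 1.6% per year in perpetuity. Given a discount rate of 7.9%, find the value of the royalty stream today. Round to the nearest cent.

Growing perpetuity: P = D₁ / (r − g) = 3,550.0000 / (0.079 − 0.016) = 56,349.21

56349.21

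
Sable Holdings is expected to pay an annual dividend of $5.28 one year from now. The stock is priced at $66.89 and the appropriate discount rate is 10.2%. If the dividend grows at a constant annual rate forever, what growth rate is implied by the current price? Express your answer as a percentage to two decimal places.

P = D₁/(r−g) ⇒ g = r − D₁/P = 0.102 − $5.28/$66.89 = 0.023064

2.31%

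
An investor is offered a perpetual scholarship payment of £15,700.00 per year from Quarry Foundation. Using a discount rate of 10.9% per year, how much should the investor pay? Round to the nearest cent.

Level perpetuity: PV = C / r = £15,700.00 / 0.109 = £144,036.70

£144036.70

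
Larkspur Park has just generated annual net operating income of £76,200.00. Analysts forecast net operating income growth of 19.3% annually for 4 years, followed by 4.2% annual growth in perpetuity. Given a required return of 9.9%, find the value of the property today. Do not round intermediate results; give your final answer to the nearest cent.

D_1 = 90906.60000
D_2 = 108451.57380
D_3 = 129382.72754
D_4 = 154353.59396
Terminal value at year 4: TV = D_4×(1+g_2)/(r−g_2) = 160836.44491/0.057 = 2821692.01589
P_0 = D_1/(1+r)^1 + D_2/(1+r)^2 + D_3/(1+r)^3 + D_4/(1+r)^4 + TV/(1+r)^4
    = 82717.56142 + 89792.58487 + 97472.75137 + 105809.82018 + 1934277.76543 = 2310070.48327

£2310070.48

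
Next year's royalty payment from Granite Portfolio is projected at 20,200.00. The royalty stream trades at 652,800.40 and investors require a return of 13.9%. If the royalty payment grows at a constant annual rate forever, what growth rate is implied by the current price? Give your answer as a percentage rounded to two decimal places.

10.81%

P = D₁/(r−g) ⇒ g = r − D₁/P = 0.139 − 20,200.00/652,800.40 = 0.108056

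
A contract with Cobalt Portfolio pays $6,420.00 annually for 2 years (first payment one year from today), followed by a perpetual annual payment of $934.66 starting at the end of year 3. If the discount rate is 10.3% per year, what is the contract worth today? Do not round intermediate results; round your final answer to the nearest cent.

PV of 2-year annuity: $6,420.00 × [1 − (1+0.103)^−2] / 0.103 = 11097.45202
Perpetuity value at year 2: $934.66 / 0.103 = 9074.36893
PV of perpetuity: 9074.36893 / (1+0.103)^2 = 7458.73895
Total PV = 11097.45202 + 7458.73895 = 18556.19096

$18556.19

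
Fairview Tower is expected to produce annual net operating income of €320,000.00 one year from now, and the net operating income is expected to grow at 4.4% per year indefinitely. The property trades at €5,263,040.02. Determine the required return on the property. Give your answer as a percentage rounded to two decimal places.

P = D₁/(r − g) ⇒ r = D₁/P + g = €320,000.0000/€5,263,040.02 + 0.044 = 0.060801 + 0.044 = 0.104801

10.48%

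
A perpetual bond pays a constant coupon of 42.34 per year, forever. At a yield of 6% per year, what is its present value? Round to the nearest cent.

705.67

Level perpetuity: PV = C / r = 42.34 / 0.06 = 705.67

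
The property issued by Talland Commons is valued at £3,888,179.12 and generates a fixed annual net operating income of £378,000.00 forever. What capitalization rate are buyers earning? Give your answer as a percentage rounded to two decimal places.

P = C/r ⇒ r = C/P = £378,000.00/£3,888,179.12 = 0.097218

9.72%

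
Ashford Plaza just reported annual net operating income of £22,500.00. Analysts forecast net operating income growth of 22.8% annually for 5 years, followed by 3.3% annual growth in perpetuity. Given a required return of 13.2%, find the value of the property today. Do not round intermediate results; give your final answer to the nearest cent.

£497272.77

D_1 = 27630.00000
D_2 = 33929.64000
D_3 = 41665.59792
D_4 = 51165.35425
D_5 = 62831.05501
Terminal value at year 5: TV = D_5×(1+g_2)/(r−g_2) = 64904.47983/0.099 = 655600.80636
P_0 = D_1/(1+r)^1 + D_2/(1+r)^2 + D_3/(1+r)^3 + D_4/(1+r)^4 + D_5/(1+r)^5 + TV/(1+r)^5
    = 24408.12721 + 26478.07439 + 28723.56480 + 31159.48549 + 33801.98603 + 352701.53096 = 497272.76888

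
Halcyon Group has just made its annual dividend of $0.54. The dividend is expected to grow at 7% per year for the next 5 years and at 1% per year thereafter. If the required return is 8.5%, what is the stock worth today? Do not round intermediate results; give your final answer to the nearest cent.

D_1 = 0.57780
D_2 = 0.61825
D_3 = 0.66152
D_4 = 0.70783
D_5 = 0.75738
Terminal value at year 5: TV = D_5×(1+g_2)/(r−g_2) = 0.76495/0.075 = 10.19936
P_0 = D_1/(1+r)^1 + D_2/(1+r)^2 + D_3/(1+r)^3 + D_4/(1+r)^4 + D_5/(1+r)^5 + TV/(1+r)^5
    = 0.53253 + 0.52517 + 0.51791 + 0.51075 + 0.50369 + 6.78304 = 9.37310

$9.37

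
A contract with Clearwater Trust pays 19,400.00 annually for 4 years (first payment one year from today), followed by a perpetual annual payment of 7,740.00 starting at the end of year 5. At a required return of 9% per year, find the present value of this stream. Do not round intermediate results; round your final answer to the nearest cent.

123775.13

PV of 4-year annuity: 19,400.00 × [1 − (1+0.09)^−4] / 0.09 = 62850.56561
Perpetuity value at year 4: 7,740.00 / 0.09 = 86000.00000
PV of perpetuity: 86000.00000 / (1+0.09)^4 = 60924.56815
Total PV = 62850.56561 + 60924.56815 = 123775.13377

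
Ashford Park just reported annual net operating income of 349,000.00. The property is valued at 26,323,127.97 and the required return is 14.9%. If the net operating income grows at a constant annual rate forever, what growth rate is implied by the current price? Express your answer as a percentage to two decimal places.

13.40%

P = D₀(1+g)/(r−g) ⇒ P(r−g) = D₀(1+g) ⇒ g(P+D₀) = P·r − D₀
g = (P·r − D₀)/(P + D₀) = (26,323,127.97×0.149 − 349,000.00) / (26,323,127.97 + 349,000.00) = 0.133966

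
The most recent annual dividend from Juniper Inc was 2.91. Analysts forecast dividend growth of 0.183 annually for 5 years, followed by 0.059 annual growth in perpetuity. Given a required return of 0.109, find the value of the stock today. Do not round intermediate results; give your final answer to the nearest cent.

D_1 = 3.44253
D_2 = 4.07251
D_3 = 4.81778
D_4 = 5.69944
D_5 = 6.74243
Terminal value at year 5: TV = D_5×(1+g_2)/(r−g_2) = 7.14024/0.05 = 142.80475
P_0 = D_1/(1+r)^1 + D_2/(1+r)^2 + D_3/(1+r)^3 + D_4/(1+r)^4 + D_5/(1+r)^5 + TV/(1+r)^5
    = 3.10417 + 3.31131 + 3.53226 + 3.76796 + 4.01938 + 85.13045 = 102.86553

102.87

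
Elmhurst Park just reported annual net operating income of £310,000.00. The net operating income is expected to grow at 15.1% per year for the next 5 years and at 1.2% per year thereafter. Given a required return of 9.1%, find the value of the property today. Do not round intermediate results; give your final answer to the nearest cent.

£7015278.62

D_1 = 356810.00000
D_2 = 410688.31000
D_3 = 472702.24481
D_4 = 544080.28378
D_5 = 626236.40663
Terminal value at year 5: TV = D_5×(1+g_2)/(r−g_2) = 633751.24351/0.079 = 8022167.63932
P_0 = D_1/(1+r)^1 + D_2/(1+r)^2 + D_3/(1+r)^3 + D_4/(1+r)^4 + D_5/(1+r)^5 + TV/(1+r)^5
    = 327048.57929 + 345034.75230 + 364010.08240 + 384028.96869 + 405148.80198 + 5190007.43802 = 7015278.62267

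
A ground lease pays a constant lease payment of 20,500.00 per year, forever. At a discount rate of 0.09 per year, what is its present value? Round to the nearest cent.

227777.78

Level perpetuity: PV = C / r = 20,500.00 / 0.09 = 227,777.78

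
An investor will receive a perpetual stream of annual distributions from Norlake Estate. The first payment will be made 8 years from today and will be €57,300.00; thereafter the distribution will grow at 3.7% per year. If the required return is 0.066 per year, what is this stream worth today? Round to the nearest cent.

€1263153.68

Value at end of year 7: C₁ / (r − g) = €57,300.00 / (0.066 − 0.037) = €1,975,862.0690
Discount to today: PV = €1,975,862.0690 / (1 + 0.066)^7 = €1,975,862.0690 / 1.564229 = €1,263,153.68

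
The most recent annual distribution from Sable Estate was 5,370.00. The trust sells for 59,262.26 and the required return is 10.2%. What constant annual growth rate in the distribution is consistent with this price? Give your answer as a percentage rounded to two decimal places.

1.04%

P = D₀(1+g)/(r−g) ⇒ P(r−g) = D₀(1+g) ⇒ g(P+D₀) = P·r − D₀
g = (P·r − D₀)/(P + D₀) = (59,262.26×0.102 − 5,370.00) / (59,262.26 + 5,370.00) = 0.010440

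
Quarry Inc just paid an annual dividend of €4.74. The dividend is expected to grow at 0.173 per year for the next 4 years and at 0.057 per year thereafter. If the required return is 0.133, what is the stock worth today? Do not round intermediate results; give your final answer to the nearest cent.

D_1 = 5.56002
D_2 = 6.52190
D_3 = 7.65019
D_4 = 8.97368
Terminal value at year 4: TV = D_4×(1+g_2)/(r−g_2) = 9.48518/0.076 = 124.80494
P_0 = D_1/(1+r)^1 + D_2/(1+r)^2 + D_3/(1+r)^3 + D_4/(1+r)^4 + TV/(1+r)^4
    = 4.90734 + 5.08059 + 5.25996 + 5.44566 + 75.73771 = 96.43127

€96.43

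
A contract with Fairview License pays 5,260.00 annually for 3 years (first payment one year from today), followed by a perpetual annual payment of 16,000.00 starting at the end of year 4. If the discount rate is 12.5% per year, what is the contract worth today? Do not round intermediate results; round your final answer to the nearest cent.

102424.36

PV of 3-year annuity: 5,260.00 × [1 − (1+0.125)^−3] / 0.125 = 12525.87106
Perpetuity value at year 3: 16,000.00 / 0.125 = 128000.00000
PV of perpetuity: 128000.00000 / (1+0.125)^3 = 89898.49108
Total PV = 12525.87106 + 89898.49108 = 102424.36214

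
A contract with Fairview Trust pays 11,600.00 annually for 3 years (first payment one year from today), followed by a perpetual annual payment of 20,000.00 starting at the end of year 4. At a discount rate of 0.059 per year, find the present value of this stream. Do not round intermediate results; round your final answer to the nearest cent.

PV of 3-year annuity: 11,600.00 × [1 − (1+0.059)^−3] / 0.059 = 31064.39604
Perpetuity value at year 3: 20,000.00 / 0.059 = 338983.05085
PV of perpetuity: 338983.05085 / (1+0.059)^3 = 285423.74733
Total PV = 31064.39604 + 285423.74733 = 316488.14337

316488.14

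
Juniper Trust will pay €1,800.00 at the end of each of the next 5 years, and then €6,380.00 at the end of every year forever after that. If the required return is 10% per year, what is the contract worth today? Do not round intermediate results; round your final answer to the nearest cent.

PV of 5-year annuity: €1,800.00 × [1 − (1+0.1)^−5] / 0.1 = 6823.41618
Perpetuity value at year 5: €6,380.00 / 0.1 = 63800.00000
PV of perpetuity: 63800.00000 / (1+0.1)^5 = 39614.78041
Total PV = 6823.41618 + 39614.78041 = 46438.19660

€46438.20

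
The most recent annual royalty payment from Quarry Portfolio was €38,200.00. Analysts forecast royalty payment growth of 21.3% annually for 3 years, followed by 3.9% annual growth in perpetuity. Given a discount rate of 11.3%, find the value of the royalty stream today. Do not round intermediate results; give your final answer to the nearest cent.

D_1 = 46336.60000
D_2 = 56206.29580
D_3 = 68178.23681
Terminal value at year 3: TV = D_3×(1+g_2)/(r−g_2) = 70837.18804/0.074 = 957259.29785
P_0 = D_1/(1+r)^1 + D_2/(1+r)^2 + D_3/(1+r)^3 + TV/(1+r)^3
    = 41632.16532 + 45372.70129 + 49449.31416 + 694295.10017 = 830749.28094

€830749.28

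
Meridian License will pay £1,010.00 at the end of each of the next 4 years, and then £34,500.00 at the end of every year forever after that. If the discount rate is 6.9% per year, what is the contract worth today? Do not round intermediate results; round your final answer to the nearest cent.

£386305.74

PV of 4-year annuity: £1,010.00 × [1 − (1+0.069)^−4] / 0.069 = 3428.82071
Perpetuity value at year 4: £34,500.00 / 0.069 = 500000.00000
PV of perpetuity: 500000.00000 / (1+0.069)^4 = 382876.91633
Total PV = 3428.82071 + 382876.91633 = 386305.73704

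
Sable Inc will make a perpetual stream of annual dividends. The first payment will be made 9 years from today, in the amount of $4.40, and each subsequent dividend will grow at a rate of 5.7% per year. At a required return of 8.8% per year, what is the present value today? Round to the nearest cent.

Value at end of year 8: C₁ / (r − g) = $4.40 / (0.088 − 0.057) = $141.9355
Discount to today: PV = $141.9355 / (1 + 0.088)^8 = $141.9355 / 1.963501 = $72.29

$72.29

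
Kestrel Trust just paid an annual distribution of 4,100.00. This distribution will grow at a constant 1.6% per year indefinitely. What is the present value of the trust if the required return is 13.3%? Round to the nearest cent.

D₁ = D₀ × (1 + g) = 4,100.00 × 1.016 = 4,165.6000
Growing perpetuity: P = D₁ / (r − g) = 4,165.6000 / (0.133 − 0.016) = 35,603.42

35603.42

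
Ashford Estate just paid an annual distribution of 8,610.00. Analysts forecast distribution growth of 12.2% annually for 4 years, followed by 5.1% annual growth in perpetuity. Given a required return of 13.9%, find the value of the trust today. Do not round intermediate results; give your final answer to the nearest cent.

D_1 = 9660.42000
D_2 = 10838.99124
D_3 = 12161.34817
D_4 = 13645.03265
Terminal value at year 4: TV = D_4×(1+g_2)/(r−g_2) = 14340.92931/0.088 = 162965.10583
P_0 = D_1/(1+r)^1 + D_2/(1+r)^2 + D_3/(1+r)^3 + D_4/(1+r)^4 + TV/(1+r)^4
    = 8481.49254 + 8354.90310 + 8230.20305 + 8107.36420 + 96827.72469 = 130001.68757

130001.69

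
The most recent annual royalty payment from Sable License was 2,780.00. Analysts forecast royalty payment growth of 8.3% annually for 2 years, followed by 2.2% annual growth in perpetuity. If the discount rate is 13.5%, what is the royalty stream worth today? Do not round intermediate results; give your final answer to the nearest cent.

D_1 = 3010.74000
D_2 = 3260.63142
Terminal value at year 2: TV = D_2×(1+g_2)/(r−g_2) = 3332.36531/0.113 = 29489.95851
P_0 = D_1/(1+r)^1 + D_2/(1+r)^2 + TV/(1+r)^2
    = 2652.63436 + 2531.10398 + 22891.93154 = 28075.66988

28075.67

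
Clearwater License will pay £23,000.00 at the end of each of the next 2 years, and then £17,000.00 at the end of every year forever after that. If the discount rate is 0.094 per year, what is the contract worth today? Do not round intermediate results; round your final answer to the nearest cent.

£191348.74

PV of 2-year annuity: £23,000.00 × [1 − (1+0.094)^−2] / 0.094 = 40241.10237
Perpetuity value at year 2: £17,000.00 / 0.094 = 180851.06383
PV of perpetuity: 180851.06383 / (1+0.094)^2 = 151107.64034
Total PV = 40241.10237 + 151107.64034 = 191348.74271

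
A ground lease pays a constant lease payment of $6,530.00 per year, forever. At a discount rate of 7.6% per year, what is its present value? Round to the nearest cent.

Level perpetuity: PV = C / r = $6,530.00 / 0.076 = $85,921.05

$85921.05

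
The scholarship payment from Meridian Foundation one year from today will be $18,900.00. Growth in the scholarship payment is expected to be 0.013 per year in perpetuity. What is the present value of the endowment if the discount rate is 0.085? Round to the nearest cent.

Growing perpetuity: P = D₁ / (r − g) = $18,900.0000 / (0.085 − 0.013) = $262,500.00

$262500.00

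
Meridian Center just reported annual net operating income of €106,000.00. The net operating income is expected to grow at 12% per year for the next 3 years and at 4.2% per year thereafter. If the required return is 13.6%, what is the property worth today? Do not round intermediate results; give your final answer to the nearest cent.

D_1 = 118720.00000
D_2 = 132966.40000
D_3 = 148922.36800
Terminal value at year 3: TV = D_3×(1+g_2)/(r−g_2) = 155177.10746/0.094 = 1650820.29209
P_0 = D_1/(1+r)^1 + D_2/(1+r)^2 + D_3/(1+r)^3 + TV/(1+r)^3
    = 104507.04225 + 103035.11208 + 101583.91332 + 1126068.48594 = 1435194.55360

€1435194.55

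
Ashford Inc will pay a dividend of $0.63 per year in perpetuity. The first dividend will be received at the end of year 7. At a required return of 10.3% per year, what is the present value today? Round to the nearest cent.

$3.40

Value at end of year 6: C / r = $0.63 / 0.103 = $6.1165
Discount to today: PV = $6.1165 / (1 + 0.103)^6 = $6.1165 / 1.800749 = $3.40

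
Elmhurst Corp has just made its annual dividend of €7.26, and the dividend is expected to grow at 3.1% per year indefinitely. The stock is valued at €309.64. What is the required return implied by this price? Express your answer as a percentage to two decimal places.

D₁ = €7.26 × 1.031 = €7.4851
P = D₁/(r − g) ⇒ r = D₁/P + g = €7.4851/€309.64 + 0.031 = 0.024173 + 0.031 = 0.055173

5.52%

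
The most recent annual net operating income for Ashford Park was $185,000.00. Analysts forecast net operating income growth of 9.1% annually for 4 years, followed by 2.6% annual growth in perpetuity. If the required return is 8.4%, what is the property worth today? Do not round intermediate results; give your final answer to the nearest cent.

$4109964.18

D_1 = 201835.00000
D_2 = 220201.98500
D_3 = 240240.36563
D_4 = 262102.23891
Terminal value at year 4: TV = D_4×(1+g_2)/(r−g_2) = 268916.89712/0.058 = 4636498.22620
P_0 = D_1/(1+r)^1 + D_2/(1+r)^2 + D_3/(1+r)^3 + D_4/(1+r)^4 + TV/(1+r)^4
    = 186194.64945 + 187397.01342 + 188607.14173 + 189825.08453 + 3357940.28844 = 4109964.17757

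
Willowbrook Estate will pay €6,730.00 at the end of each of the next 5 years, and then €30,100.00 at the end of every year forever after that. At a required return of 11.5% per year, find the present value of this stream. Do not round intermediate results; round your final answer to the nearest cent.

€176441.49

PV of 5-year annuity: €6,730.00 × [1 − (1+0.115)^−5] / 0.115 = 24563.67791
Perpetuity value at year 5: €30,100.00 / 0.115 = 261739.13043
PV of perpetuity: 261739.13043 / (1+0.115)^5 = 151877.80724
Total PV = 24563.67791 + 151877.80724 = 176441.48515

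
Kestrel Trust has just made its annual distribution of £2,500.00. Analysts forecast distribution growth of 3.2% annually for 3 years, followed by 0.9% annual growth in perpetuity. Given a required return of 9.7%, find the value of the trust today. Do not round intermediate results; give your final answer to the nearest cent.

£30511.15

D_1 = 2580.00000
D_2 = 2662.56000
D_3 = 2747.76192
Terminal value at year 3: TV = D_3×(1+g_2)/(r−g_2) = 2772.49178/0.088 = 31505.58838
P_0 = D_1/(1+r)^1 + D_2/(1+r)^2 + D_3/(1+r)^3 + TV/(1+r)^3
    = 2351.86873 + 2212.51461 + 2081.41758 + 23865.34472 = 30511.14565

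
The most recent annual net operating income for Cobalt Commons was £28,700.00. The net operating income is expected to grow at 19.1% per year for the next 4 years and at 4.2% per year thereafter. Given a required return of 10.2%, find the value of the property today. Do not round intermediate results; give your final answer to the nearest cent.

£819943.39

D_1 = 34181.70000
D_2 = 40710.40470
D_3 = 48486.09200
D_4 = 57746.93557
Terminal value at year 4: TV = D_4×(1+g_2)/(r−g_2) = 60172.30686/0.06 = 1002871.78105
P_0 = D_1/(1+r)^1 + D_2/(1+r)^2 + D_3/(1+r)^3 + D_4/(1+r)^4 + TV/(1+r)^4
    = 31017.87659 + 33522.95011 + 36230.33900 + 39156.38271 + 680015.84640 = 819943.39480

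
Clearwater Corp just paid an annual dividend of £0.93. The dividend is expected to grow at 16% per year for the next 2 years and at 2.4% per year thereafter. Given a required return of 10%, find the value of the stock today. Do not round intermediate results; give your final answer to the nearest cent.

D_1 = 1.07880
D_2 = 1.25141
Terminal value at year 2: TV = D_2×(1+g_2)/(r−g_2) = 1.28144/0.076 = 16.86108
P_0 = D_1/(1+r)^1 + D_2/(1+r)^2 + TV/(1+r)^2
    = 0.98073 + 1.03422 + 13.93477 = 15.94972

£15.95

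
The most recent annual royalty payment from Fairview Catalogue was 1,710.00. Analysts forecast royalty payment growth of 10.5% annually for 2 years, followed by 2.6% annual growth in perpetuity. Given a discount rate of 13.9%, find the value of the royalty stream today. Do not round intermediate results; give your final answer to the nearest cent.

17881.48

D_1 = 1889.55000
D_2 = 2087.95275
Terminal value at year 2: TV = D_2×(1+g_2)/(r−g_2) = 2142.23952/0.113 = 18957.87187
P_0 = D_1/(1+r)^1 + D_2/(1+r)^2 + TV/(1+r)^2
    = 1658.95522 + 1609.43417 + 14613.09257 = 17881.48197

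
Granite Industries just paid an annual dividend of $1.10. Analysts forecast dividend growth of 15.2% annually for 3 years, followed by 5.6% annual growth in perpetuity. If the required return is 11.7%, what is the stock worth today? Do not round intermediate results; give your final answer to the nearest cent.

D_1 = 1.26720
D_2 = 1.45981
D_3 = 1.68171
Terminal value at year 3: TV = D_3×(1+g_2)/(r−g_2) = 1.77588/0.061 = 29.11282
P_0 = D_1/(1+r)^1 + D_2/(1+r)^2 + D_3/(1+r)^3 + TV/(1+r)^3
    = 1.13447 + 1.17001 + 1.20668 + 20.88934 = 24.40050

$24.40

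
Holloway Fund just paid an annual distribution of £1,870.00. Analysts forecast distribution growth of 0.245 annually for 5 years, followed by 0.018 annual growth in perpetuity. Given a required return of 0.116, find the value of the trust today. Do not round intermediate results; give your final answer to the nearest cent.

D_1 = 2328.15000
D_2 = 2898.54675
D_3 = 3608.69070
D_4 = 4492.81993
D_5 = 5593.56081
Terminal value at year 5: TV = D_5×(1+g_2)/(r−g_2) = 5694.24490/0.098 = 58104.53982
P_0 = D_1/(1+r)^1 + D_2/(1+r)^2 + D_3/(1+r)^3 + D_4/(1+r)^4 + D_5/(1+r)^5 + TV/(1+r)^5
    = 2086.15591 + 2327.29759 + 2596.31317 + 2896.42464 + 3231.22642 + 33565.18869 = 46702.60643

£46702.61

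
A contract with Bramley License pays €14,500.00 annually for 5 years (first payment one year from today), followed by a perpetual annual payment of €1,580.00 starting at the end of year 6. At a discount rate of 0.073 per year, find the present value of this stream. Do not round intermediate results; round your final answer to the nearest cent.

PV of 5-year annuity: €14,500.00 × [1 − (1+0.073)^−5] / 0.073 = 58978.33875
Perpetuity value at year 5: €1,580.00 / 0.073 = 21643.83562
PV of perpetuity: 21643.83562 / (1+0.073)^5 = 15217.23043
Total PV = 58978.33875 + 15217.23043 = 74195.56918

€74195.57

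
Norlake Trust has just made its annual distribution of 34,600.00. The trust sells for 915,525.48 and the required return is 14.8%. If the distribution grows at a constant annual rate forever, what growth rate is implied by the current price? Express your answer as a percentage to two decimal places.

P = D₀(1+g)/(r−g) ⇒ P(r−g) = D₀(1+g) ⇒ g(P+D₀) = P·r − D₀
g = (P·r − D₀)/(P + D₀) = (915,525.48×0.148 − 34,600.00) / (915,525.48 + 34,600.00) = 0.106194

10.62%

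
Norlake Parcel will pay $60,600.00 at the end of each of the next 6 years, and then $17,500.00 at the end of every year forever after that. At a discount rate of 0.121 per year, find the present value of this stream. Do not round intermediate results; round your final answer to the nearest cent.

$321329.02

PV of 6-year annuity: $60,600.00 × [1 − (1+0.121)^−6] / 0.121 = 248447.23530
Perpetuity value at year 6: $17,500.00 / 0.121 = 144628.09917
PV of perpetuity: 144628.09917 / (1+0.121)^6 = 72881.78535
Total PV = 248447.23530 + 72881.78535 = 321329.02065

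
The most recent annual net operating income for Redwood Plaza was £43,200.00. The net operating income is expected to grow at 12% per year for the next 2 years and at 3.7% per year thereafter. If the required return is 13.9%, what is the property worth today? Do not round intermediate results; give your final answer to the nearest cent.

D_1 = 48384.00000
D_2 = 54190.08000
Terminal value at year 2: TV = D_2×(1+g_2)/(r−g_2) = 56195.11296/0.102 = 550932.48000
P_0 = D_1/(1+r)^1 + D_2/(1+r)^2 + TV/(1+r)^2
    = 42479.36787 + 41770.75681 + 424669.36094 = 508919.48562

£508919.49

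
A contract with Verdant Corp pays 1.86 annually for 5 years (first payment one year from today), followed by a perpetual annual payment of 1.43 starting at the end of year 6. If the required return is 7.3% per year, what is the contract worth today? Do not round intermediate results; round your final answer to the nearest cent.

21.34

PV of 5-year annuity: 1.86 × [1 − (1+0.073)^−5] / 0.073 = 7.56550
Perpetuity value at year 5: 1.43 / 0.073 = 19.58904
PV of perpetuity: 19.58904 / (1+0.073)^5 = 13.77256
Total PV = 7.56550 + 13.77256 = 21.33805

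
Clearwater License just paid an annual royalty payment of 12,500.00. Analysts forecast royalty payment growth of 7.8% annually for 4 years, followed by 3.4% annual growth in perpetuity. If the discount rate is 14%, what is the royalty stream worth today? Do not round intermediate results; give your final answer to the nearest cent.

141056.09

D_1 = 13475.00000
D_2 = 14526.05000
D_3 = 15659.08190
D_4 = 16880.49029
Terminal value at year 4: TV = D_4×(1+g_2)/(r−g_2) = 17454.42696/0.106 = 164664.40526
P_0 = D_1/(1+r)^1 + D_2/(1+r)^2 + D_3/(1+r)^3 + D_4/(1+r)^4 + TV/(1+r)^4
    = 11820.17544 + 11177.32379 + 10569.43425 + 9994.60537 + 97494.54674 = 141056.08560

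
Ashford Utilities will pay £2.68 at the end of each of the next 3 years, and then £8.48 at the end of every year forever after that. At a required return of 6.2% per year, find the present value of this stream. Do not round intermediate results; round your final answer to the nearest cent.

PV of 3-year annuity: £2.68 × [1 − (1+0.062)^−3] / 0.062 = 7.13725
Perpetuity value at year 3: £8.48 / 0.062 = 136.77419
PV of perpetuity: 136.77419 / (1+0.062)^3 = 114.19067
Total PV = 7.13725 + 114.19067 = 121.32791

£121.33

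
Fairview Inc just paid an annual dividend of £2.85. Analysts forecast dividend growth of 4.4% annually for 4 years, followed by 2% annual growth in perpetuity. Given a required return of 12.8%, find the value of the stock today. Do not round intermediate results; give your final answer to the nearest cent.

£29.18

D_1 = 2.97540
D_2 = 3.10632
D_3 = 3.24300
D_4 = 3.38569
Terminal value at year 4: TV = D_4×(1+g_2)/(r−g_2) = 3.45340/0.108 = 31.97594
P_0 = D_1/(1+r)^1 + D_2/(1+r)^2 + D_3/(1+r)^3 + D_4/(1+r)^4 + TV/(1+r)^4
    = 2.63777 + 2.44134 + 2.25953 + 2.09127 + 19.75090 = 29.18081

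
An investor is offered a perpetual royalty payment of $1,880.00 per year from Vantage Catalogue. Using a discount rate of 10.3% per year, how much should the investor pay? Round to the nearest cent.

Level perpetuity: PV = C / r = $1,880.00 / 0.103 = $18,252.43

$18252.43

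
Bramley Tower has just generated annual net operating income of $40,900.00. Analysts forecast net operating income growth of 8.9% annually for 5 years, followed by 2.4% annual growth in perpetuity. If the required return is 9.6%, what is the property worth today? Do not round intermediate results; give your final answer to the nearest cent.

D_1 = 44540.10000
D_2 = 48504.16890
D_3 = 52821.03993
D_4 = 57522.11249
D_5 = 62641.58050
Terminal value at year 5: TV = D_5×(1+g_2)/(r−g_2) = 64144.97843/0.072 = 890902.47818
P_0 = D_1/(1+r)^1 + D_2/(1+r)^2 + D_3/(1+r)^3 + D_4/(1+r)^4 + D_5/(1+r)^5 + TV/(1+r)^5
    = 40638.77737 + 40379.22314 + 40121.32664 + 39865.07729 + 39610.46457 + 563348.82944 = 763963.69845

$763963.70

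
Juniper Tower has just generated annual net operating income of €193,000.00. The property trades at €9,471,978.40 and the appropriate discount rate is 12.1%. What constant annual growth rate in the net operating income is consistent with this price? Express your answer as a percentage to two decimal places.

9.86%

P = D₀(1+g)/(r−g) ⇒ P(r−g) = D₀(1+g) ⇒ g(P+D₀) = P·r − D₀
g = (P·r − D₀)/(P + D₀) = (€9,471,978.40×0.121 − €193,000.00) / (€9,471,978.40 + €193,000.00) = 0.098615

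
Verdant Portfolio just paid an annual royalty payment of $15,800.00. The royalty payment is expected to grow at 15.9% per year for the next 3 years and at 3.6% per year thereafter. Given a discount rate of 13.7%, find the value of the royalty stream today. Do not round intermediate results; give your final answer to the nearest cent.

D_1 = 18312.20000
D_2 = 21223.83980
D_3 = 24598.43033
Terminal value at year 3: TV = D_3×(1+g_2)/(r−g_2) = 25483.97382/0.101 = 252316.57248
P_0 = D_1/(1+r)^1 + D_2/(1+r)^2 + D_3/(1+r)^3 + TV/(1+r)^3
    = 16105.71680 + 16417.34896 + 16735.01095 + 171658.13209 = 220916.20880

$220916.21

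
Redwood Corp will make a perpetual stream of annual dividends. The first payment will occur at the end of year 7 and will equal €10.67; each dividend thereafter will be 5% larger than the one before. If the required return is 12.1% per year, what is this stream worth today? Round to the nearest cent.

€75.73

Value at end of year 6: C₁ / (r − g) = €10.67 / (0.121 − 0.05) = €150.2817
Discount to today: PV = €150.2817 / (1 + 0.121)^6 = €150.2817 / 1.984420 = €75.73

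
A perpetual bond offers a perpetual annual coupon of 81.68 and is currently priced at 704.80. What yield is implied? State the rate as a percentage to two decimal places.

P = C/r ⇒ r = C/P = 81.68/704.80 = 0.115891

11.59%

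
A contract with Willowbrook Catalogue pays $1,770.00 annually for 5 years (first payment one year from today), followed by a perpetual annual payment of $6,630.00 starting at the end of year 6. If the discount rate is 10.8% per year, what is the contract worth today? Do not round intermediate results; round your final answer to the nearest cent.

PV of 5-year annuity: $1,770.00 × [1 − (1+0.108)^−5] / 0.108 = 6574.78369
Perpetuity value at year 5: $6,630.00 / 0.108 = 61388.88889
PV of perpetuity: 61388.88889 / (1+0.108)^5 = 36761.30930
Total PV = 6574.78369 + 36761.30930 = 43336.09299

$43336.09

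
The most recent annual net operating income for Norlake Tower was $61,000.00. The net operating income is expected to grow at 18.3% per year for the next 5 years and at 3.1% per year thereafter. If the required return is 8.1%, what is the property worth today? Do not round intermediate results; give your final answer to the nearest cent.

D_1 = 72163.00000
D_2 = 85368.82900
D_3 = 100991.32471
D_4 = 119472.73713
D_5 = 141336.24802
Terminal value at year 5: TV = D_5×(1+g_2)/(r−g_2) = 145717.67171/0.05 = 2914353.43423
P_0 = D_1/(1+r)^1 + D_2/(1+r)^2 + D_3/(1+r)^3 + D_4/(1+r)^4 + D_5/(1+r)^5 + TV/(1+r)^5
    = 66755.78168 + 73054.66210 + 79947.88646 + 87491.53532 + 95746.98084 + 1974302.74493 = 2377299.59134

$2377299.59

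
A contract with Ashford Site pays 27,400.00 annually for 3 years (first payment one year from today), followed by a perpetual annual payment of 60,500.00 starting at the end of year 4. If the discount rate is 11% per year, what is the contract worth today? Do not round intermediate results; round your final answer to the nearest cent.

PV of 3-year annuity: 27,400.00 × [1 − (1+0.11)^−3] / 0.11 = 66957.78320
Perpetuity value at year 3: 60,500.00 / 0.11 = 550000.00000
PV of perpetuity: 550000.00000 / (1+0.11)^3 = 402155.25972
Total PV = 66957.78320 + 402155.25972 = 469113.04292

469113.04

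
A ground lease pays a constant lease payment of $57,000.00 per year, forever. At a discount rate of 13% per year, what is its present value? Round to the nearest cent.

Level perpetuity: PV = C / r = $57,000.00 / 0.13 = $438,461.54

$438461.54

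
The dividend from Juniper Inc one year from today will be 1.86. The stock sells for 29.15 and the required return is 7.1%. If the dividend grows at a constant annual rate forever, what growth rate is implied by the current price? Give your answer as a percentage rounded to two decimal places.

0.72%

P = D₁/(r−g) ⇒ g = r − D₁/P = 0.071 − 1.86/29.15 = 0.007192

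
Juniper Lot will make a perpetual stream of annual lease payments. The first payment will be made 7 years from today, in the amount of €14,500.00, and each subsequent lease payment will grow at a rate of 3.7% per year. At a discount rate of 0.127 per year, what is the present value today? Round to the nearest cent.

€78628.86

Value at end of year 6: C₁ / (r − g) = €14,500.00 / (0.127 − 0.037) = €161,111.1111
Discount to today: PV = €161,111.1111 / (1 + 0.127)^6 = €161,111.1111 / 2.049007 = €78,628.86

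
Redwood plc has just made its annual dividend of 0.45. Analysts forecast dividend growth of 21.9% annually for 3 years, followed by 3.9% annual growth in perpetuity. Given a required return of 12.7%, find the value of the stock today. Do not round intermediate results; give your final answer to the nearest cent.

D_1 = 0.54855
D_2 = 0.66868
D_3 = 0.81512
Terminal value at year 3: TV = D_3×(1+g_2)/(r−g_2) = 0.84691/0.088 = 9.62402
P_0 = D_1/(1+r)^1 + D_2/(1+r)^2 + D_3/(1+r)^3 + TV/(1+r)^3
    = 0.48673 + 0.52647 + 0.56945 + 6.72334 = 8.30598

8.31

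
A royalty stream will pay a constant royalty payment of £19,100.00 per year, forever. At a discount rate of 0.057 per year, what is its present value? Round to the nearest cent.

£335087.72

Level perpetuity: PV = C / r = £19,100.00 / 0.057 = £335,087.72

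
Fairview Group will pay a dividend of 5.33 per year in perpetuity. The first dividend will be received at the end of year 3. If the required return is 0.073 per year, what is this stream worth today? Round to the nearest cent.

63.42

Value at end of year 2: C / r = 5.33 / 0.073 = 73.0137
Discount to today: PV = 73.0137 / (1 + 0.073)^2 = 73.0137 / 1.151329 = 63.42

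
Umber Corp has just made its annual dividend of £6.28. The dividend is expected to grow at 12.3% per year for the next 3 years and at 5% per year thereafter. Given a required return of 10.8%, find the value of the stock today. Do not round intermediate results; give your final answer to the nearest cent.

D_1 = 7.05244
D_2 = 7.91989
D_3 = 8.89404
Terminal value at year 3: TV = D_3×(1+g_2)/(r−g_2) = 9.33874/0.058 = 161.01273
P_0 = D_1/(1+r)^1 + D_2/(1+r)^2 + D_3/(1+r)^3 + TV/(1+r)^3
    = 6.36502 + 6.45119 + 6.53852 + 118.36981 = 137.72453

£137.72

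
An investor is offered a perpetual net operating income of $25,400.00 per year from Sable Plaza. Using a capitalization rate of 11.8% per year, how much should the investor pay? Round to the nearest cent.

$215254.24

Level perpetuity: PV = C / r = $25,400.00 / 0.118 = $215,254.24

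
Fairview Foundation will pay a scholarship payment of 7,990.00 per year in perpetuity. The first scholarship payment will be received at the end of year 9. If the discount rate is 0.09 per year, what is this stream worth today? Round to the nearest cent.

44554.57

Value at end of year 8: C / r = 7,990.00 / 0.09 = 88,777.7778
Discount to today: PV = 88,777.7778 / (1 + 0.09)^8 = 88,777.7778 / 1.992563 = 44,554.57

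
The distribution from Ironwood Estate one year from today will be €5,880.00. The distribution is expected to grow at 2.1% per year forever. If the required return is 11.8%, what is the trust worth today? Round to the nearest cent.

€60618.56

Growing perpetuity: P = D₁ / (r − g) = €5,880.0000 / (0.118 − 0.021) = €60,618.56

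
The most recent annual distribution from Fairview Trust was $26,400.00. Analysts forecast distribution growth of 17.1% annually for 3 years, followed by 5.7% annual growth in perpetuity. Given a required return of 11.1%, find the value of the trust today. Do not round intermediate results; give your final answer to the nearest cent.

D_1 = 30914.40000
D_2 = 36200.76240
D_3 = 42391.09277
Terminal value at year 3: TV = D_3×(1+g_2)/(r−g_2) = 44807.38506/0.054 = 829766.38997
P_0 = D_1/(1+r)^1 + D_2/(1+r)^2 + D_3/(1+r)^3 + TV/(1+r)^3
    = 27825.74257 + 29328.48295 + 30912.37942 + 605081.20450 = 693147.80943

$693147.81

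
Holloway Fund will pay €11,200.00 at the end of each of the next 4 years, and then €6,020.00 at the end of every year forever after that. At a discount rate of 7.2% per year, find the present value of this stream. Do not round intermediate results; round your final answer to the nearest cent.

PV of 4-year annuity: €11,200.00 × [1 − (1+0.072)^−4] / 0.072 = 37766.10802
Perpetuity value at year 4: €6,020.00 / 0.072 = 83611.11111
PV of perpetuity: 83611.11111 / (1+0.072)^4 = 63311.82805
Total PV = 37766.10802 + 63311.82805 = 101077.93607

€101077.94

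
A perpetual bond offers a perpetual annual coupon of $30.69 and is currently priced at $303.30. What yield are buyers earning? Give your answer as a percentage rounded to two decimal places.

10.12%

P = C/r ⇒ r = C/P = $30.69/$303.30 = 0.101187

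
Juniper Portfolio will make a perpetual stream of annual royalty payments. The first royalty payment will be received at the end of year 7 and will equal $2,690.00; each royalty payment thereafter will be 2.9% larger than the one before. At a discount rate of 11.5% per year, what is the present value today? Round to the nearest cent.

Value at end of year 6: C₁ / (r − g) = $2,690.00 / (0.115 − 0.029) = $31,279.0698
Discount to today: PV = $31,279.0698 / (1 + 0.115)^6 = $31,279.0698 / 1.921539 = $16,278.13

$16278.13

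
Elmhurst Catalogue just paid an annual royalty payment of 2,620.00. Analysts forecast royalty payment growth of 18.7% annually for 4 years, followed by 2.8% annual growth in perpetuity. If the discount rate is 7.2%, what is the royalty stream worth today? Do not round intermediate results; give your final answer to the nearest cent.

105625.12

D_1 = 3109.94000
D_2 = 3691.49878
D_3 = 4381.80905
D_4 = 5201.20734
Terminal value at year 4: TV = D_4×(1+g_2)/(r−g_2) = 5346.84115/0.044 = 121519.11705
P_0 = D_1/(1+r)^1 + D_2/(1+r)^2 + D_3/(1+r)^3 + D_4/(1+r)^4 + TV/(1+r)^4
    = 2901.06343 + 3212.27826 + 3556.87901 + 3938.44718 + 92016.44783 = 105625.11571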